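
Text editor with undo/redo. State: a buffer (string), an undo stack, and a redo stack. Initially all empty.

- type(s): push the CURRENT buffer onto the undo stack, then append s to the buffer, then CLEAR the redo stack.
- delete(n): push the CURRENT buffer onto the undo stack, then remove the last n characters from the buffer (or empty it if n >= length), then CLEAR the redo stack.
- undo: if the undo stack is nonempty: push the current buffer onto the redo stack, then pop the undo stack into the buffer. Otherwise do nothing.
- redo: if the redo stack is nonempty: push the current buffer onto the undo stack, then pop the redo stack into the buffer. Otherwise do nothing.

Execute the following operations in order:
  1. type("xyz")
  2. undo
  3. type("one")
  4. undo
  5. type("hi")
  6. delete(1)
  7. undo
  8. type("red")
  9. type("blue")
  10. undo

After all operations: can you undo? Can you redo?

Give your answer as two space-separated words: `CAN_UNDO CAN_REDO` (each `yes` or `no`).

After op 1 (type): buf='xyz' undo_depth=1 redo_depth=0
After op 2 (undo): buf='(empty)' undo_depth=0 redo_depth=1
After op 3 (type): buf='one' undo_depth=1 redo_depth=0
After op 4 (undo): buf='(empty)' undo_depth=0 redo_depth=1
After op 5 (type): buf='hi' undo_depth=1 redo_depth=0
After op 6 (delete): buf='h' undo_depth=2 redo_depth=0
After op 7 (undo): buf='hi' undo_depth=1 redo_depth=1
After op 8 (type): buf='hired' undo_depth=2 redo_depth=0
After op 9 (type): buf='hiredblue' undo_depth=3 redo_depth=0
After op 10 (undo): buf='hired' undo_depth=2 redo_depth=1

Answer: yes yes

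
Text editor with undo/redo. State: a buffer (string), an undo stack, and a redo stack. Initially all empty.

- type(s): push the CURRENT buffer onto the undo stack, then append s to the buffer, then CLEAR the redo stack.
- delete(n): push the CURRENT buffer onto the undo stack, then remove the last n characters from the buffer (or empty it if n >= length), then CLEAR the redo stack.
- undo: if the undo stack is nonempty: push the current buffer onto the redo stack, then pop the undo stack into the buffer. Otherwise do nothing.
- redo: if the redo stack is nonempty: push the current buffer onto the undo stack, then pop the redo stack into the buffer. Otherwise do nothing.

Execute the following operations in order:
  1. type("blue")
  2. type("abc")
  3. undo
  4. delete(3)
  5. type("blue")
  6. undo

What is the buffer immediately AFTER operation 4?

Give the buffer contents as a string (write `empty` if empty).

Answer: b

Derivation:
After op 1 (type): buf='blue' undo_depth=1 redo_depth=0
After op 2 (type): buf='blueabc' undo_depth=2 redo_depth=0
After op 3 (undo): buf='blue' undo_depth=1 redo_depth=1
After op 4 (delete): buf='b' undo_depth=2 redo_depth=0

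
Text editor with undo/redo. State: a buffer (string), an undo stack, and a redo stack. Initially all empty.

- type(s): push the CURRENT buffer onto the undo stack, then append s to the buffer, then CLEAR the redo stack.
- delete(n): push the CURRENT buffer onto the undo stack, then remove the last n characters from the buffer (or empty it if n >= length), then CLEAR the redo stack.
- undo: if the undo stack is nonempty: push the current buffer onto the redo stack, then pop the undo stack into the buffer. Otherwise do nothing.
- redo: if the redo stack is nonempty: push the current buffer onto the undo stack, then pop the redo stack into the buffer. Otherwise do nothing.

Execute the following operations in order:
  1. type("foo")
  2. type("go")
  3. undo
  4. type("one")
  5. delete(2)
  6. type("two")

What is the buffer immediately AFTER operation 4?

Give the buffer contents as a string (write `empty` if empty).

After op 1 (type): buf='foo' undo_depth=1 redo_depth=0
After op 2 (type): buf='foogo' undo_depth=2 redo_depth=0
After op 3 (undo): buf='foo' undo_depth=1 redo_depth=1
After op 4 (type): buf='fooone' undo_depth=2 redo_depth=0

Answer: fooone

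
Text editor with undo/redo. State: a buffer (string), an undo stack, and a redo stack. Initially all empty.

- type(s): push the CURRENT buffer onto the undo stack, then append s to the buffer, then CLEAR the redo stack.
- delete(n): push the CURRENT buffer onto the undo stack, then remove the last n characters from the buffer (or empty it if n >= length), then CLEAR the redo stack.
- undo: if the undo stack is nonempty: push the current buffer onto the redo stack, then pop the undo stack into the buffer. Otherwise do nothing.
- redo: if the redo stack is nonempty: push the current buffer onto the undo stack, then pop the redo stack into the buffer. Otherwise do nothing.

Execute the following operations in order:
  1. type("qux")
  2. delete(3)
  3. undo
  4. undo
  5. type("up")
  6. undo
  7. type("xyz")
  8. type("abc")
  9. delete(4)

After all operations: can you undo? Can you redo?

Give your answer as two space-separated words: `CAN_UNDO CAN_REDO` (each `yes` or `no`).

Answer: yes no

Derivation:
After op 1 (type): buf='qux' undo_depth=1 redo_depth=0
After op 2 (delete): buf='(empty)' undo_depth=2 redo_depth=0
After op 3 (undo): buf='qux' undo_depth=1 redo_depth=1
After op 4 (undo): buf='(empty)' undo_depth=0 redo_depth=2
After op 5 (type): buf='up' undo_depth=1 redo_depth=0
After op 6 (undo): buf='(empty)' undo_depth=0 redo_depth=1
After op 7 (type): buf='xyz' undo_depth=1 redo_depth=0
After op 8 (type): buf='xyzabc' undo_depth=2 redo_depth=0
After op 9 (delete): buf='xy' undo_depth=3 redo_depth=0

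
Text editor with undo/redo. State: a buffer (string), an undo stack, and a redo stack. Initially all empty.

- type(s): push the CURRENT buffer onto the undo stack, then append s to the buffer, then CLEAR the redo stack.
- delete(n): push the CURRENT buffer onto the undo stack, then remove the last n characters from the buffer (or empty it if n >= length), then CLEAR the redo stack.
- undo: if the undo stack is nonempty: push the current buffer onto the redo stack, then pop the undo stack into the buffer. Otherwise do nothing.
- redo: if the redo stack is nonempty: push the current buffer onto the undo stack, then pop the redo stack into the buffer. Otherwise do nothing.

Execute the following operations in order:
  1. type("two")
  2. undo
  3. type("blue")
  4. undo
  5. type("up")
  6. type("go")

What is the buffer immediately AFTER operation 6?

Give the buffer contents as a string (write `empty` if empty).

After op 1 (type): buf='two' undo_depth=1 redo_depth=0
After op 2 (undo): buf='(empty)' undo_depth=0 redo_depth=1
After op 3 (type): buf='blue' undo_depth=1 redo_depth=0
After op 4 (undo): buf='(empty)' undo_depth=0 redo_depth=1
After op 5 (type): buf='up' undo_depth=1 redo_depth=0
After op 6 (type): buf='upgo' undo_depth=2 redo_depth=0

Answer: upgo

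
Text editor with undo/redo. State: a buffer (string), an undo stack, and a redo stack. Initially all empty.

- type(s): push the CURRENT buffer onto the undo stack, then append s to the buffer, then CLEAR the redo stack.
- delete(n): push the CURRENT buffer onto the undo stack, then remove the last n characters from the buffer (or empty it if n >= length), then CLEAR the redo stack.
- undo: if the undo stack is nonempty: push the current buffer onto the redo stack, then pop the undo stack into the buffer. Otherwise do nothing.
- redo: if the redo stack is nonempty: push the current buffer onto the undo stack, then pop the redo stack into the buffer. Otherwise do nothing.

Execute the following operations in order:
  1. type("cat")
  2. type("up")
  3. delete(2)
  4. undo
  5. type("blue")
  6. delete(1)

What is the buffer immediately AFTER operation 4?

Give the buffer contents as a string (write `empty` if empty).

Answer: catup

Derivation:
After op 1 (type): buf='cat' undo_depth=1 redo_depth=0
After op 2 (type): buf='catup' undo_depth=2 redo_depth=0
After op 3 (delete): buf='cat' undo_depth=3 redo_depth=0
After op 4 (undo): buf='catup' undo_depth=2 redo_depth=1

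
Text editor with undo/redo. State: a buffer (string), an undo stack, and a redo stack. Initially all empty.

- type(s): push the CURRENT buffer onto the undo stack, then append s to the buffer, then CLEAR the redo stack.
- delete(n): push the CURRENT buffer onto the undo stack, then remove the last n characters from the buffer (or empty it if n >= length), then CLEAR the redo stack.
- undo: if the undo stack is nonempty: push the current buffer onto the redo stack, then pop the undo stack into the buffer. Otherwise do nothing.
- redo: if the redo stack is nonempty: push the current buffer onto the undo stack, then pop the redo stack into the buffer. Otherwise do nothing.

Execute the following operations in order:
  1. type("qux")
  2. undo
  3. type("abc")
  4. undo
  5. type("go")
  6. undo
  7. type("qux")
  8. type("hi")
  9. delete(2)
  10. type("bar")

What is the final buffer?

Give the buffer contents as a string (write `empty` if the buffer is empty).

After op 1 (type): buf='qux' undo_depth=1 redo_depth=0
After op 2 (undo): buf='(empty)' undo_depth=0 redo_depth=1
After op 3 (type): buf='abc' undo_depth=1 redo_depth=0
After op 4 (undo): buf='(empty)' undo_depth=0 redo_depth=1
After op 5 (type): buf='go' undo_depth=1 redo_depth=0
After op 6 (undo): buf='(empty)' undo_depth=0 redo_depth=1
After op 7 (type): buf='qux' undo_depth=1 redo_depth=0
After op 8 (type): buf='quxhi' undo_depth=2 redo_depth=0
After op 9 (delete): buf='qux' undo_depth=3 redo_depth=0
After op 10 (type): buf='quxbar' undo_depth=4 redo_depth=0

Answer: quxbar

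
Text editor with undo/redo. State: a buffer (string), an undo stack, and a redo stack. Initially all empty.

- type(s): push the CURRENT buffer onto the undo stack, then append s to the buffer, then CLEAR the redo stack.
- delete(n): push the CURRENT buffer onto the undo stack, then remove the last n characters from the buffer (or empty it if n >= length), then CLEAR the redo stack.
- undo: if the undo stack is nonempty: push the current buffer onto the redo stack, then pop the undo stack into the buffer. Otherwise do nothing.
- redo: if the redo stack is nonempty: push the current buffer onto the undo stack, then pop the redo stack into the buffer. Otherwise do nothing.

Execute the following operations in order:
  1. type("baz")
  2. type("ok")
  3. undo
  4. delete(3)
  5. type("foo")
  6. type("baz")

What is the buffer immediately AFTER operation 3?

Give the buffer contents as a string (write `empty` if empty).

After op 1 (type): buf='baz' undo_depth=1 redo_depth=0
After op 2 (type): buf='bazok' undo_depth=2 redo_depth=0
After op 3 (undo): buf='baz' undo_depth=1 redo_depth=1

Answer: baz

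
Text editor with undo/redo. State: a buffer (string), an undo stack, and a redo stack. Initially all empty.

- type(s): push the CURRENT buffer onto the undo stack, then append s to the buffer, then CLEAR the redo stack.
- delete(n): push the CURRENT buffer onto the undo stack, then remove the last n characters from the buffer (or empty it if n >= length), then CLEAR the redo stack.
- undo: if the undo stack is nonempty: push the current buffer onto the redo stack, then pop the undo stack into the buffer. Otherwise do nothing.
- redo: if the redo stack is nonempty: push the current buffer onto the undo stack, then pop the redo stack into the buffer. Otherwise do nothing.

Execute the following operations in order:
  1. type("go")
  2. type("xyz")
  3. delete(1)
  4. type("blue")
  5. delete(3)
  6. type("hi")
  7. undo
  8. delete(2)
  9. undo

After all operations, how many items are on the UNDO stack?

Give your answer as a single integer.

Answer: 5

Derivation:
After op 1 (type): buf='go' undo_depth=1 redo_depth=0
After op 2 (type): buf='goxyz' undo_depth=2 redo_depth=0
After op 3 (delete): buf='goxy' undo_depth=3 redo_depth=0
After op 4 (type): buf='goxyblue' undo_depth=4 redo_depth=0
After op 5 (delete): buf='goxyb' undo_depth=5 redo_depth=0
After op 6 (type): buf='goxybhi' undo_depth=6 redo_depth=0
After op 7 (undo): buf='goxyb' undo_depth=5 redo_depth=1
After op 8 (delete): buf='gox' undo_depth=6 redo_depth=0
After op 9 (undo): buf='goxyb' undo_depth=5 redo_depth=1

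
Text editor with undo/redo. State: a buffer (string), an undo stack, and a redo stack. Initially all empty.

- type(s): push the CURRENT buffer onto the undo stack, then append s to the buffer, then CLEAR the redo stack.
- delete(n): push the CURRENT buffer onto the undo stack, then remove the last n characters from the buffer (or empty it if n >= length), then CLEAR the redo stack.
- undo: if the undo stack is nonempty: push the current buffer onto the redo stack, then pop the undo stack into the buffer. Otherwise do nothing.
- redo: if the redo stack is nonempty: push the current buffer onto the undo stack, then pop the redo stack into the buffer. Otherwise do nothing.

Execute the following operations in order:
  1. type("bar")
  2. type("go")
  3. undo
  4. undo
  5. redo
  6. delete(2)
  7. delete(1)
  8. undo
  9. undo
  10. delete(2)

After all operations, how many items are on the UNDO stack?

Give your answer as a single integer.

After op 1 (type): buf='bar' undo_depth=1 redo_depth=0
After op 2 (type): buf='bargo' undo_depth=2 redo_depth=0
After op 3 (undo): buf='bar' undo_depth=1 redo_depth=1
After op 4 (undo): buf='(empty)' undo_depth=0 redo_depth=2
After op 5 (redo): buf='bar' undo_depth=1 redo_depth=1
After op 6 (delete): buf='b' undo_depth=2 redo_depth=0
After op 7 (delete): buf='(empty)' undo_depth=3 redo_depth=0
After op 8 (undo): buf='b' undo_depth=2 redo_depth=1
After op 9 (undo): buf='bar' undo_depth=1 redo_depth=2
After op 10 (delete): buf='b' undo_depth=2 redo_depth=0

Answer: 2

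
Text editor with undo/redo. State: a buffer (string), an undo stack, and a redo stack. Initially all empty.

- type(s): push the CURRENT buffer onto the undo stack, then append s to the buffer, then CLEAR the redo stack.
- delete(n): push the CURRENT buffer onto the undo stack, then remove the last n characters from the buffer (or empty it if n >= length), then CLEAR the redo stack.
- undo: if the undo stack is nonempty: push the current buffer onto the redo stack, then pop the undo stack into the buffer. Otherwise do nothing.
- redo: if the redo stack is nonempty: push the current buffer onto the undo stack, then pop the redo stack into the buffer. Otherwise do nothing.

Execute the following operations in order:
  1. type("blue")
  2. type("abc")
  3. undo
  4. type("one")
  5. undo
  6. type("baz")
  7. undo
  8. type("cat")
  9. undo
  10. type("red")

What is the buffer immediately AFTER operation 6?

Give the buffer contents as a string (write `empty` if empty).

After op 1 (type): buf='blue' undo_depth=1 redo_depth=0
After op 2 (type): buf='blueabc' undo_depth=2 redo_depth=0
After op 3 (undo): buf='blue' undo_depth=1 redo_depth=1
After op 4 (type): buf='blueone' undo_depth=2 redo_depth=0
After op 5 (undo): buf='blue' undo_depth=1 redo_depth=1
After op 6 (type): buf='bluebaz' undo_depth=2 redo_depth=0

Answer: bluebaz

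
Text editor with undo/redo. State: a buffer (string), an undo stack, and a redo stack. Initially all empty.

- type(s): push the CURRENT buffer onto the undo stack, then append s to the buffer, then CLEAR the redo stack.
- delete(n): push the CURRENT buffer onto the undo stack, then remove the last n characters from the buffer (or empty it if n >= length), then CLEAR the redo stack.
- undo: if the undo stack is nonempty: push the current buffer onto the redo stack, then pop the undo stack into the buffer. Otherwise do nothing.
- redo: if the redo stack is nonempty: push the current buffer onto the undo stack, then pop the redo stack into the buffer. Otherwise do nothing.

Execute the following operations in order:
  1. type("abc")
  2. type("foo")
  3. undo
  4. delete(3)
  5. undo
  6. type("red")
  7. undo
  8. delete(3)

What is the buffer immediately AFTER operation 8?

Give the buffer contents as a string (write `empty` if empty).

Answer: empty

Derivation:
After op 1 (type): buf='abc' undo_depth=1 redo_depth=0
After op 2 (type): buf='abcfoo' undo_depth=2 redo_depth=0
After op 3 (undo): buf='abc' undo_depth=1 redo_depth=1
After op 4 (delete): buf='(empty)' undo_depth=2 redo_depth=0
After op 5 (undo): buf='abc' undo_depth=1 redo_depth=1
After op 6 (type): buf='abcred' undo_depth=2 redo_depth=0
After op 7 (undo): buf='abc' undo_depth=1 redo_depth=1
After op 8 (delete): buf='(empty)' undo_depth=2 redo_depth=0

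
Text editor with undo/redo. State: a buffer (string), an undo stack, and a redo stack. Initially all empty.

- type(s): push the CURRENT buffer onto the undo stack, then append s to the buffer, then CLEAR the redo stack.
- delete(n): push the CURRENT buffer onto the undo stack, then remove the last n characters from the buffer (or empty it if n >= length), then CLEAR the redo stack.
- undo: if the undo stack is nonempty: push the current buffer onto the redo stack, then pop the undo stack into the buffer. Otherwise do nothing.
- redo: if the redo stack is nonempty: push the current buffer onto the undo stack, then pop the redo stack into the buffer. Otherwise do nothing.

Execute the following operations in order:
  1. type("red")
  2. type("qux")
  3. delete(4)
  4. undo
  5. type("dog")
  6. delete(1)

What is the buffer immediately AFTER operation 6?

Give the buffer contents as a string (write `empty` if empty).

After op 1 (type): buf='red' undo_depth=1 redo_depth=0
After op 2 (type): buf='redqux' undo_depth=2 redo_depth=0
After op 3 (delete): buf='re' undo_depth=3 redo_depth=0
After op 4 (undo): buf='redqux' undo_depth=2 redo_depth=1
After op 5 (type): buf='redquxdog' undo_depth=3 redo_depth=0
After op 6 (delete): buf='redquxdo' undo_depth=4 redo_depth=0

Answer: redquxdo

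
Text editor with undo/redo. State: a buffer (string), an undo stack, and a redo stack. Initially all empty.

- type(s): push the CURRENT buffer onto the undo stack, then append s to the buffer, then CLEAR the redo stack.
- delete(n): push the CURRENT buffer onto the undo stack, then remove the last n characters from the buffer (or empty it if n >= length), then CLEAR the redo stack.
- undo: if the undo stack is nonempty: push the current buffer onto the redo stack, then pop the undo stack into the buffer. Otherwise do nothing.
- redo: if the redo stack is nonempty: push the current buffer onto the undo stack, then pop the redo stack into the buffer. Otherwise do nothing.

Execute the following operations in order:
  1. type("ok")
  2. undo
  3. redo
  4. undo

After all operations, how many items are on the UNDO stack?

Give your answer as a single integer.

After op 1 (type): buf='ok' undo_depth=1 redo_depth=0
After op 2 (undo): buf='(empty)' undo_depth=0 redo_depth=1
After op 3 (redo): buf='ok' undo_depth=1 redo_depth=0
After op 4 (undo): buf='(empty)' undo_depth=0 redo_depth=1

Answer: 0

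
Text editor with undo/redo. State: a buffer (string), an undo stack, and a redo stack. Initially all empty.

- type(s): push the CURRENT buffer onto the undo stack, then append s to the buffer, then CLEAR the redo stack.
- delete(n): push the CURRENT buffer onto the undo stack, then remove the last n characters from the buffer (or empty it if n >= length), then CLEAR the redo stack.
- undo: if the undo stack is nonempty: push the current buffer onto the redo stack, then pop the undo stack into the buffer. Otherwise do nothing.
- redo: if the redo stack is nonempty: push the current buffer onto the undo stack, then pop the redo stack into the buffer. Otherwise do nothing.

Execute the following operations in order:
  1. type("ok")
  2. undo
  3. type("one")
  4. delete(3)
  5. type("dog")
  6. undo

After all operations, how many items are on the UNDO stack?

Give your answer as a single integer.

After op 1 (type): buf='ok' undo_depth=1 redo_depth=0
After op 2 (undo): buf='(empty)' undo_depth=0 redo_depth=1
After op 3 (type): buf='one' undo_depth=1 redo_depth=0
After op 4 (delete): buf='(empty)' undo_depth=2 redo_depth=0
After op 5 (type): buf='dog' undo_depth=3 redo_depth=0
After op 6 (undo): buf='(empty)' undo_depth=2 redo_depth=1

Answer: 2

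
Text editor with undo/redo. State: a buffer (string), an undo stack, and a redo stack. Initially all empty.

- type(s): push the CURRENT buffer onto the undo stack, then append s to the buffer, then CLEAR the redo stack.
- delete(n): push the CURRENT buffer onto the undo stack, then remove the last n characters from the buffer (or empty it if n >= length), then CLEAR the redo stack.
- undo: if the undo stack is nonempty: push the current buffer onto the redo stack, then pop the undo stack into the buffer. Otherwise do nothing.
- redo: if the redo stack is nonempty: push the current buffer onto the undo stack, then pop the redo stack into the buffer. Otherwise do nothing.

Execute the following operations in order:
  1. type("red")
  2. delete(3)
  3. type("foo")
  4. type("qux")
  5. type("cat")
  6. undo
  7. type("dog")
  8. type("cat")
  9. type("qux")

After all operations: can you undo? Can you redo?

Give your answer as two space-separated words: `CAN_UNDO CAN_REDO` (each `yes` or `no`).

Answer: yes no

Derivation:
After op 1 (type): buf='red' undo_depth=1 redo_depth=0
After op 2 (delete): buf='(empty)' undo_depth=2 redo_depth=0
After op 3 (type): buf='foo' undo_depth=3 redo_depth=0
After op 4 (type): buf='fooqux' undo_depth=4 redo_depth=0
After op 5 (type): buf='fooquxcat' undo_depth=5 redo_depth=0
After op 6 (undo): buf='fooqux' undo_depth=4 redo_depth=1
After op 7 (type): buf='fooquxdog' undo_depth=5 redo_depth=0
After op 8 (type): buf='fooquxdogcat' undo_depth=6 redo_depth=0
After op 9 (type): buf='fooquxdogcatqux' undo_depth=7 redo_depth=0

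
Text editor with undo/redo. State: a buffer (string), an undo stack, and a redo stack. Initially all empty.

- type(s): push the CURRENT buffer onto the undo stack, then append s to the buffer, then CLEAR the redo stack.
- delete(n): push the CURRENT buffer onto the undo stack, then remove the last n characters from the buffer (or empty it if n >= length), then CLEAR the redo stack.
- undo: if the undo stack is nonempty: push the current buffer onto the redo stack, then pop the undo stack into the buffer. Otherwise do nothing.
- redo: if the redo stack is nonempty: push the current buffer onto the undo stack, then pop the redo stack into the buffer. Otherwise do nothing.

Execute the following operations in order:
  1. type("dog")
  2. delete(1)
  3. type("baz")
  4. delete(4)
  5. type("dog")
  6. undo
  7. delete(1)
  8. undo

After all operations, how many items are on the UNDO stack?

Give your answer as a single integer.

After op 1 (type): buf='dog' undo_depth=1 redo_depth=0
After op 2 (delete): buf='do' undo_depth=2 redo_depth=0
After op 3 (type): buf='dobaz' undo_depth=3 redo_depth=0
After op 4 (delete): buf='d' undo_depth=4 redo_depth=0
After op 5 (type): buf='ddog' undo_depth=5 redo_depth=0
After op 6 (undo): buf='d' undo_depth=4 redo_depth=1
After op 7 (delete): buf='(empty)' undo_depth=5 redo_depth=0
After op 8 (undo): buf='d' undo_depth=4 redo_depth=1

Answer: 4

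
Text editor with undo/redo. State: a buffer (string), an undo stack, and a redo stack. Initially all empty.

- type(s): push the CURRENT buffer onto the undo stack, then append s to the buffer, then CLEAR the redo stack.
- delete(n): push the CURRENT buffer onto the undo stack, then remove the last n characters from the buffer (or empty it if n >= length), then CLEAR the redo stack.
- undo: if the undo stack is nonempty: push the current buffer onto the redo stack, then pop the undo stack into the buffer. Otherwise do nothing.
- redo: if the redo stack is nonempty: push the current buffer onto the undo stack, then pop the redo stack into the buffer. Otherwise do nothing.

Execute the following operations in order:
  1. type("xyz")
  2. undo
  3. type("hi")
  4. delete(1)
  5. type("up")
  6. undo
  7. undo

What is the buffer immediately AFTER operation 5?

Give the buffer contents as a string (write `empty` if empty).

After op 1 (type): buf='xyz' undo_depth=1 redo_depth=0
After op 2 (undo): buf='(empty)' undo_depth=0 redo_depth=1
After op 3 (type): buf='hi' undo_depth=1 redo_depth=0
After op 4 (delete): buf='h' undo_depth=2 redo_depth=0
After op 5 (type): buf='hup' undo_depth=3 redo_depth=0

Answer: hup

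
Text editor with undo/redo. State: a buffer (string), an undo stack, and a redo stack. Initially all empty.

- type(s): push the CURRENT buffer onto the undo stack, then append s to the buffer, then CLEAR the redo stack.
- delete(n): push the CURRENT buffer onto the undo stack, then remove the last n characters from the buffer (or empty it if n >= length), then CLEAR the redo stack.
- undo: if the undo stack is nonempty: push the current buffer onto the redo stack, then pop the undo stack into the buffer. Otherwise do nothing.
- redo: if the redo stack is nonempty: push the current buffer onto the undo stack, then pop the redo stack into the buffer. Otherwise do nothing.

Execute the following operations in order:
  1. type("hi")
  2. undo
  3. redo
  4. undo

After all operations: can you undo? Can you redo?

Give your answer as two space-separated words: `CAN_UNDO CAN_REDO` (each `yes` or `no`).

After op 1 (type): buf='hi' undo_depth=1 redo_depth=0
After op 2 (undo): buf='(empty)' undo_depth=0 redo_depth=1
After op 3 (redo): buf='hi' undo_depth=1 redo_depth=0
After op 4 (undo): buf='(empty)' undo_depth=0 redo_depth=1

Answer: no yes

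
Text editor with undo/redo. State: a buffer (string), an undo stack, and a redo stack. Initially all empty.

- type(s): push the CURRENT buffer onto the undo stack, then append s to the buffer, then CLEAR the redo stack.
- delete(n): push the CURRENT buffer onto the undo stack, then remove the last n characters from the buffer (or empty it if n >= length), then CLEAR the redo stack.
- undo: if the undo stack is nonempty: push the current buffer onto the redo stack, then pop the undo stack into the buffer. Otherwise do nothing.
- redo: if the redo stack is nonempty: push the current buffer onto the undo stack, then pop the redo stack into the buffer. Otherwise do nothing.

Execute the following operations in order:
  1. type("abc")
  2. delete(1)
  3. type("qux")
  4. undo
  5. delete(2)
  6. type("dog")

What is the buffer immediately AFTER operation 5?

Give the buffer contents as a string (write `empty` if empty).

Answer: empty

Derivation:
After op 1 (type): buf='abc' undo_depth=1 redo_depth=0
After op 2 (delete): buf='ab' undo_depth=2 redo_depth=0
After op 3 (type): buf='abqux' undo_depth=3 redo_depth=0
After op 4 (undo): buf='ab' undo_depth=2 redo_depth=1
After op 5 (delete): buf='(empty)' undo_depth=3 redo_depth=0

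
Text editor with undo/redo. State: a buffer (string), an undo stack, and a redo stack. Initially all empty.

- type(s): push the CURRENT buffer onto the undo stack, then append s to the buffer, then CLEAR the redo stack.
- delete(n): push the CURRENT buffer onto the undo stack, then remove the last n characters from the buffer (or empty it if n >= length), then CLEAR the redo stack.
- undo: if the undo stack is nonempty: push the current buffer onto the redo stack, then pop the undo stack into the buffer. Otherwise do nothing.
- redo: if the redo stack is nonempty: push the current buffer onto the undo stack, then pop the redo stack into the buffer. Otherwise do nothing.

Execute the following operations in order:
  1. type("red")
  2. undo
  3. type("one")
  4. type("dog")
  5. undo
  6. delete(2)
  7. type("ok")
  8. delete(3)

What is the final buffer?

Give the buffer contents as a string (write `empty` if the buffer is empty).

After op 1 (type): buf='red' undo_depth=1 redo_depth=0
After op 2 (undo): buf='(empty)' undo_depth=0 redo_depth=1
After op 3 (type): buf='one' undo_depth=1 redo_depth=0
After op 4 (type): buf='onedog' undo_depth=2 redo_depth=0
After op 5 (undo): buf='one' undo_depth=1 redo_depth=1
After op 6 (delete): buf='o' undo_depth=2 redo_depth=0
After op 7 (type): buf='ook' undo_depth=3 redo_depth=0
After op 8 (delete): buf='(empty)' undo_depth=4 redo_depth=0

Answer: empty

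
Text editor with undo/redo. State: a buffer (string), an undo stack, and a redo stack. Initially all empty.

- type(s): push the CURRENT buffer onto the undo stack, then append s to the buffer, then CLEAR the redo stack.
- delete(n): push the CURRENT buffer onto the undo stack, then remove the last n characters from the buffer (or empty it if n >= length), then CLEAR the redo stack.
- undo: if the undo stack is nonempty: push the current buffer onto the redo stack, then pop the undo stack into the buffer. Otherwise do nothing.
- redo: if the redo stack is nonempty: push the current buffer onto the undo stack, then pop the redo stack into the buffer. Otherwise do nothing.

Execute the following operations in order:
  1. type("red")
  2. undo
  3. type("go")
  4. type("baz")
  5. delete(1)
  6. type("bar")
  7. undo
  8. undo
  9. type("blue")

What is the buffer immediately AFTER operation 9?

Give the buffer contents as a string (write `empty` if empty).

After op 1 (type): buf='red' undo_depth=1 redo_depth=0
After op 2 (undo): buf='(empty)' undo_depth=0 redo_depth=1
After op 3 (type): buf='go' undo_depth=1 redo_depth=0
After op 4 (type): buf='gobaz' undo_depth=2 redo_depth=0
After op 5 (delete): buf='goba' undo_depth=3 redo_depth=0
After op 6 (type): buf='gobabar' undo_depth=4 redo_depth=0
After op 7 (undo): buf='goba' undo_depth=3 redo_depth=1
After op 8 (undo): buf='gobaz' undo_depth=2 redo_depth=2
After op 9 (type): buf='gobazblue' undo_depth=3 redo_depth=0

Answer: gobazblue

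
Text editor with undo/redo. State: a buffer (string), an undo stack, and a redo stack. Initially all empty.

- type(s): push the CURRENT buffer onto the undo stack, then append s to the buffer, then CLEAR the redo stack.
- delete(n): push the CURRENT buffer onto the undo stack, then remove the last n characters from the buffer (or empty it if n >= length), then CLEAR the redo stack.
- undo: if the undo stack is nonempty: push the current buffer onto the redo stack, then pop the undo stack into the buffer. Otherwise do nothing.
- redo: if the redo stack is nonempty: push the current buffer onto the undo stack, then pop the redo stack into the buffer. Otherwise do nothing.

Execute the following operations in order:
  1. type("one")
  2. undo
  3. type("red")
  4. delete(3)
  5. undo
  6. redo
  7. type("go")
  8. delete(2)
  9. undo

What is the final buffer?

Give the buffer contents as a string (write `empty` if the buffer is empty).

Answer: go

Derivation:
After op 1 (type): buf='one' undo_depth=1 redo_depth=0
After op 2 (undo): buf='(empty)' undo_depth=0 redo_depth=1
After op 3 (type): buf='red' undo_depth=1 redo_depth=0
After op 4 (delete): buf='(empty)' undo_depth=2 redo_depth=0
After op 5 (undo): buf='red' undo_depth=1 redo_depth=1
After op 6 (redo): buf='(empty)' undo_depth=2 redo_depth=0
After op 7 (type): buf='go' undo_depth=3 redo_depth=0
After op 8 (delete): buf='(empty)' undo_depth=4 redo_depth=0
After op 9 (undo): buf='go' undo_depth=3 redo_depth=1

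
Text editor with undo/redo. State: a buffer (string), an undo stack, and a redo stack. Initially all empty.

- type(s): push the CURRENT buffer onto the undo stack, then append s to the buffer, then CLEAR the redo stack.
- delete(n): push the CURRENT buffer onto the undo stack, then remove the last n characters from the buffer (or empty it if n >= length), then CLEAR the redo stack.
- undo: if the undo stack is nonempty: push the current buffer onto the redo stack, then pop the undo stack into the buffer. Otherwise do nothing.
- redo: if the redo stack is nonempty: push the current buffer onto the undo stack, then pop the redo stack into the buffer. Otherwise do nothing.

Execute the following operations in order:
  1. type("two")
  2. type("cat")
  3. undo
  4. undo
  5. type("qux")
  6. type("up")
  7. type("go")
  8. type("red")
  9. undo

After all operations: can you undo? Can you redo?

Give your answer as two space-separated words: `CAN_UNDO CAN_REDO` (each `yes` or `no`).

After op 1 (type): buf='two' undo_depth=1 redo_depth=0
After op 2 (type): buf='twocat' undo_depth=2 redo_depth=0
After op 3 (undo): buf='two' undo_depth=1 redo_depth=1
After op 4 (undo): buf='(empty)' undo_depth=0 redo_depth=2
After op 5 (type): buf='qux' undo_depth=1 redo_depth=0
After op 6 (type): buf='quxup' undo_depth=2 redo_depth=0
After op 7 (type): buf='quxupgo' undo_depth=3 redo_depth=0
After op 8 (type): buf='quxupgored' undo_depth=4 redo_depth=0
After op 9 (undo): buf='quxupgo' undo_depth=3 redo_depth=1

Answer: yes yes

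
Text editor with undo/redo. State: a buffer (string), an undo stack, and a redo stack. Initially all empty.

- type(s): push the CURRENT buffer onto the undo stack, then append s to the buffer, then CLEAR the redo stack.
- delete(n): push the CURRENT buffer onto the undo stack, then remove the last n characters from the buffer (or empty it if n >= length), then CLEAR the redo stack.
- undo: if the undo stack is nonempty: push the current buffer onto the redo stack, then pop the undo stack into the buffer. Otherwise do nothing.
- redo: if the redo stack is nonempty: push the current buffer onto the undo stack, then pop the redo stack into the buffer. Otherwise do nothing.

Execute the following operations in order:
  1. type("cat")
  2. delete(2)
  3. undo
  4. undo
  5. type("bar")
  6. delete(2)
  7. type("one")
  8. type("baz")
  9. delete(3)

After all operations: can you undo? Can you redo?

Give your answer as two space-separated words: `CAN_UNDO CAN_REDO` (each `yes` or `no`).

Answer: yes no

Derivation:
After op 1 (type): buf='cat' undo_depth=1 redo_depth=0
After op 2 (delete): buf='c' undo_depth=2 redo_depth=0
After op 3 (undo): buf='cat' undo_depth=1 redo_depth=1
After op 4 (undo): buf='(empty)' undo_depth=0 redo_depth=2
After op 5 (type): buf='bar' undo_depth=1 redo_depth=0
After op 6 (delete): buf='b' undo_depth=2 redo_depth=0
After op 7 (type): buf='bone' undo_depth=3 redo_depth=0
After op 8 (type): buf='bonebaz' undo_depth=4 redo_depth=0
After op 9 (delete): buf='bone' undo_depth=5 redo_depth=0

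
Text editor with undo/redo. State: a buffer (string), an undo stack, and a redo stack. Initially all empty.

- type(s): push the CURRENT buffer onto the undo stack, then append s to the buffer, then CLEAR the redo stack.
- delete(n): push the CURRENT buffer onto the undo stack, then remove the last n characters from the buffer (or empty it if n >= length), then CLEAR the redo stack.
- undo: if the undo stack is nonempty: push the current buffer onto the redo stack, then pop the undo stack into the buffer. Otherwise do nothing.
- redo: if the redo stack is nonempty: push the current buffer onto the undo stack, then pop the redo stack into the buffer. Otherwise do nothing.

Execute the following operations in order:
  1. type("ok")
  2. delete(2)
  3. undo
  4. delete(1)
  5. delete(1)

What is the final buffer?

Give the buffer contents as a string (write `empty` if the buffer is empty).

After op 1 (type): buf='ok' undo_depth=1 redo_depth=0
After op 2 (delete): buf='(empty)' undo_depth=2 redo_depth=0
After op 3 (undo): buf='ok' undo_depth=1 redo_depth=1
After op 4 (delete): buf='o' undo_depth=2 redo_depth=0
After op 5 (delete): buf='(empty)' undo_depth=3 redo_depth=0

Answer: empty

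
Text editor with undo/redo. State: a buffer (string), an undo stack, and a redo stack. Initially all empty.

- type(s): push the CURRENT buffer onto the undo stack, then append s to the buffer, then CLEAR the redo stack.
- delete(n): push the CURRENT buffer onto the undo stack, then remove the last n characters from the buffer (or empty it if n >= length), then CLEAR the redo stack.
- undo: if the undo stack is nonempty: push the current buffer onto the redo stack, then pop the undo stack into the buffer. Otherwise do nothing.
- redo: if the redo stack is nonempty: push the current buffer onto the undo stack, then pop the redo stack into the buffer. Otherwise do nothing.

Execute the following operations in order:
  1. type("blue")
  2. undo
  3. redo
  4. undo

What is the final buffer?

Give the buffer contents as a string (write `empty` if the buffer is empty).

Answer: empty

Derivation:
After op 1 (type): buf='blue' undo_depth=1 redo_depth=0
After op 2 (undo): buf='(empty)' undo_depth=0 redo_depth=1
After op 3 (redo): buf='blue' undo_depth=1 redo_depth=0
After op 4 (undo): buf='(empty)' undo_depth=0 redo_depth=1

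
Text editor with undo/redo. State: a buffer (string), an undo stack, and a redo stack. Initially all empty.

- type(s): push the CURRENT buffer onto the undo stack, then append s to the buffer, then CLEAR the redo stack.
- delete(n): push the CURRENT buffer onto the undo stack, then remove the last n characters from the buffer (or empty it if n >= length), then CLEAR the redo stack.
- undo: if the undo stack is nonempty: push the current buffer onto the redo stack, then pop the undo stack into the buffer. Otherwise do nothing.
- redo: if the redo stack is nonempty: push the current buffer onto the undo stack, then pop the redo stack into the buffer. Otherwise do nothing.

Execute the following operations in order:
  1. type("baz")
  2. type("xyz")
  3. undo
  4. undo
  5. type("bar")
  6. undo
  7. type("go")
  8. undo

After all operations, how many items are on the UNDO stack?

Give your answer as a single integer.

After op 1 (type): buf='baz' undo_depth=1 redo_depth=0
After op 2 (type): buf='bazxyz' undo_depth=2 redo_depth=0
After op 3 (undo): buf='baz' undo_depth=1 redo_depth=1
After op 4 (undo): buf='(empty)' undo_depth=0 redo_depth=2
After op 5 (type): buf='bar' undo_depth=1 redo_depth=0
After op 6 (undo): buf='(empty)' undo_depth=0 redo_depth=1
After op 7 (type): buf='go' undo_depth=1 redo_depth=0
After op 8 (undo): buf='(empty)' undo_depth=0 redo_depth=1

Answer: 0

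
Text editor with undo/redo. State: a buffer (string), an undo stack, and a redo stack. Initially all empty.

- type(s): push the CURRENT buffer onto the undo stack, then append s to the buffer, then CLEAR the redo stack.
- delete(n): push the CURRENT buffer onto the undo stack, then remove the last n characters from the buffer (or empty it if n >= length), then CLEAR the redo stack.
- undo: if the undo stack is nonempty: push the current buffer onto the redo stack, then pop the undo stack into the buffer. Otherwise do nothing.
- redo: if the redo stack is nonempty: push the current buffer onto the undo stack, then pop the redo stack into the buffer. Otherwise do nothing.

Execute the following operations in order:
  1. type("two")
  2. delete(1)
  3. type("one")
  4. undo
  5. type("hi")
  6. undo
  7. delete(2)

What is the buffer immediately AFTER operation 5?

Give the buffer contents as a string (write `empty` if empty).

Answer: twhi

Derivation:
After op 1 (type): buf='two' undo_depth=1 redo_depth=0
After op 2 (delete): buf='tw' undo_depth=2 redo_depth=0
After op 3 (type): buf='twone' undo_depth=3 redo_depth=0
After op 4 (undo): buf='tw' undo_depth=2 redo_depth=1
After op 5 (type): buf='twhi' undo_depth=3 redo_depth=0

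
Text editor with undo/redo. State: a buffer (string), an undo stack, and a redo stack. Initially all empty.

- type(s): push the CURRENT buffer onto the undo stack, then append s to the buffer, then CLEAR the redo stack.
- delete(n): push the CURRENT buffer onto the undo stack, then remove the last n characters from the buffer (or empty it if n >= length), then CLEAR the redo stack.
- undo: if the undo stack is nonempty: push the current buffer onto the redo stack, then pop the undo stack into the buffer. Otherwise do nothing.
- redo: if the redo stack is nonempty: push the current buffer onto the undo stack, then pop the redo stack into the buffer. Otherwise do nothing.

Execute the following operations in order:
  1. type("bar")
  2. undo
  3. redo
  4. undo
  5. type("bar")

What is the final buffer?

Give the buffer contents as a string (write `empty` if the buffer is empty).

After op 1 (type): buf='bar' undo_depth=1 redo_depth=0
After op 2 (undo): buf='(empty)' undo_depth=0 redo_depth=1
After op 3 (redo): buf='bar' undo_depth=1 redo_depth=0
After op 4 (undo): buf='(empty)' undo_depth=0 redo_depth=1
After op 5 (type): buf='bar' undo_depth=1 redo_depth=0

Answer: bar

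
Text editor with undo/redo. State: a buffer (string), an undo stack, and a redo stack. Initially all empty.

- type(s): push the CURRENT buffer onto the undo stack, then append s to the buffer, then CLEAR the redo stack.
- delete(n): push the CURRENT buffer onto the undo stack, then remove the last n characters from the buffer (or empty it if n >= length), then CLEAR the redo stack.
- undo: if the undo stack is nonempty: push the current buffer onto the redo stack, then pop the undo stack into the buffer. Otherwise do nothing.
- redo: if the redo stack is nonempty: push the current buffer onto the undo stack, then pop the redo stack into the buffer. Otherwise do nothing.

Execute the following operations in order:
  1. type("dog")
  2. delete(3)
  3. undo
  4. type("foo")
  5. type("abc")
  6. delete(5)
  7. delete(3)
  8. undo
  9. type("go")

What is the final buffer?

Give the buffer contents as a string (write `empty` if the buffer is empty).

After op 1 (type): buf='dog' undo_depth=1 redo_depth=0
After op 2 (delete): buf='(empty)' undo_depth=2 redo_depth=0
After op 3 (undo): buf='dog' undo_depth=1 redo_depth=1
After op 4 (type): buf='dogfoo' undo_depth=2 redo_depth=0
After op 5 (type): buf='dogfooabc' undo_depth=3 redo_depth=0
After op 6 (delete): buf='dogf' undo_depth=4 redo_depth=0
After op 7 (delete): buf='d' undo_depth=5 redo_depth=0
After op 8 (undo): buf='dogf' undo_depth=4 redo_depth=1
After op 9 (type): buf='dogfgo' undo_depth=5 redo_depth=0

Answer: dogfgo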